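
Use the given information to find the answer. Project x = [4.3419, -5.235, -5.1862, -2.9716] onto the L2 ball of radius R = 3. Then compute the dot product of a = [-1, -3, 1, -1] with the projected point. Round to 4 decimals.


Step 1: Compute ||x|| (intermediates to 6 decimals).
||x|| = sqrt(4.3419^2 + (-5.235)^2 + (-5.1862)^2 + (-2.9716)^2) = 9.054524
Step 2: Project.
Since ||x|| > R, scale = R/||x|| = 3/9.054524 = 0.331326, proj(x) = scale * x
proj(x) = [1.438584, -1.734492, -1.718323, -0.984568]
Step 3: Dot product.
a^T * proj(x) = -1*1.438584 - 3*(-1.734492) + 1*(-1.718323) - 1*(-0.984568) = 3.0311


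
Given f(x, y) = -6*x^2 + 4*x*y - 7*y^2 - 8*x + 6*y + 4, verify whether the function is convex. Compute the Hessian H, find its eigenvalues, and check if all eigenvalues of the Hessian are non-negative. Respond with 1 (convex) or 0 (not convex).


The Hessian of f(x,y) = -6*x^2 + 4*x*y - 7*y^2 - 8*x + 6*y + 4 is:
H = [[-12, 4], [4, -14]]
Trace = -12 - 14 = -26
Determinant = -12*-14 - (4)^2 = 152
Discriminant = (-26)^2 - 4*152 = 68.0
Eigenvalues: lambda_1 = -17.1231, lambda_2 = -8.8769
The function is not convex.

0


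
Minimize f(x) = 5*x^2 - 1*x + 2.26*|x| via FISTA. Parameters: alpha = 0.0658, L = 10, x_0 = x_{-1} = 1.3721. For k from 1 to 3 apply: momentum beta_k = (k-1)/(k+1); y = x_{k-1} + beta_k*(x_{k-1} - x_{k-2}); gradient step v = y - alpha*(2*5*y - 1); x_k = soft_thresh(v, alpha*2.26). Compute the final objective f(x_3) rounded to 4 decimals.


FISTA on f(x) = 5*x^2 - 1*x + 2.26*|x|
L = 10, alpha = 0.0658
Iteration 1: beta = 0.0, y = 1.3721 + 0.0*(1.3721 - 1.3721) = 1.3721
  grad(y) = 12.721, v = y - alpha*grad = 0.5351
  prox(v) = soft_thresh(0.5351, 0.1487) = 0.3864
Iteration 2: beta = 0.3333, y = 0.3864 + 0.3333*(0.3864 - 1.3721) = 0.0578
  grad(y) = -0.4223, v = y - alpha*grad = 0.0856
  prox(v) = soft_thresh(0.0856, 0.1487) = 0.0
Iteration 3: beta = 0.5, y = 0.0 + 0.5*(0.0 - 0.3864) = -0.1932
  grad(y) = -2.9318, v = y - alpha*grad = -0.0003
  prox(v) = soft_thresh(-0.0003, 0.1487) = 0.0
f(x_3) = 5*0.0^2 - 1*0.0 + 2.26*|0.0| = 0.0


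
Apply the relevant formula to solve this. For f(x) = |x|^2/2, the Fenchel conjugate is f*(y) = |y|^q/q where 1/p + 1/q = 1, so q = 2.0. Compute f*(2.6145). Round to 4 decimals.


The conjugate exponent q satisfies 1/p + 1/q = 1.
p = 2, so q = 2/(2 - 1) = 2.0
|y|^q = 2.6145^2.0 = 6.8356
f*(2.6145) = 6.8356 / 2.0 = 3.4178


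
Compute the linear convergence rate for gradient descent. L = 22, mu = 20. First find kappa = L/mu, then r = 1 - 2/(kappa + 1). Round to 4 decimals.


Step 1: Compute the condition number.
kappa = L/mu = 22/20 = 1.1
Step 2: Compute the convergence rate.
r = 1 - 2/(kappa + 1) = 1 - 2*mu/(L + mu) = (L - mu)/(L + mu) = 2/42 = 0.0476


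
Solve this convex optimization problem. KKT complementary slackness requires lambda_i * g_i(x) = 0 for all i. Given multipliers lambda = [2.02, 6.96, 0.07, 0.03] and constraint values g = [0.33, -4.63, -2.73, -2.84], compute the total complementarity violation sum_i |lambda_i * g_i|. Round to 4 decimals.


KKT complementary slackness check:
lambda_1 * g_1 = 2.02 * 0.33 = 0.6666
lambda_2 * g_2 = 6.96 * -4.63 = -32.2248
lambda_3 * g_3 = 0.07 * -2.73 = -0.1911
lambda_4 * g_4 = 0.03 * -2.84 = -0.0852
Total violation = 0.6666 + 32.2248 + 0.1911 + 0.0852 = 33.1677


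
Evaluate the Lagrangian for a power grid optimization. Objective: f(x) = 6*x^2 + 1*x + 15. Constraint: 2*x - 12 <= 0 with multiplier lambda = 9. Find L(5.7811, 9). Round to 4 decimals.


Step 1: Evaluate f(x).
f(5.7811) = 6*5.7811^2 + 1*5.7811 + 15 = 221.3078
Step 2: Evaluate g(x).
g(5.7811) = 2*5.7811 - 12 = -0.4378
Step 3: Compute Lagrangian.
L = 221.3078 + 9*-0.4378 = 217.3676


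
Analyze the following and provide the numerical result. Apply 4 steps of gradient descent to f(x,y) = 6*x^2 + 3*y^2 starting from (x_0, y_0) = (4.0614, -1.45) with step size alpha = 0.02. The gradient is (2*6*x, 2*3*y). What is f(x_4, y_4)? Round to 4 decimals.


Gradient descent on f(x,y) = 6*x^2 + 3*y^2.
Starting point: (4.0614, -1.45), alpha = 0.02
Step 1: grad_x = 2*6*4.0614 = 48.7368, grad_y = 2*3*-1.45 = -8.7
  x_1 = 4.0614 - 0.02*48.7368 = 3.0867
  y_1 = -1.45 - 0.02*-8.7 = -1.276
Step 2: grad_x = 2*6*3.0867 = 37.04, grad_y = 2*3*-1.276 = -7.656
  x_2 = 3.0867 - 0.02*37.04 = 2.3459
  y_2 = -1.276 - 0.02*-7.656 = -1.1229
Step 3: grad_x = 2*6*2.3459 = 28.1504, grad_y = 2*3*-1.1229 = -6.7373
  x_3 = 2.3459 - 0.02*28.1504 = 1.7829
  y_3 = -1.1229 - 0.02*-6.7373 = -0.9881
Step 4: grad_x = 2*6*1.7829 = 21.3943, grad_y = 2*3*-0.9881 = -5.9288
  x_4 = 1.7829 - 0.02*21.3943 = 1.355
  y_4 = -0.9881 - 0.02*-5.9288 = -0.8696
f(1.355, -0.8696) = 6*1.355^2 + 3*(-0.8696)^2 = 13.2841


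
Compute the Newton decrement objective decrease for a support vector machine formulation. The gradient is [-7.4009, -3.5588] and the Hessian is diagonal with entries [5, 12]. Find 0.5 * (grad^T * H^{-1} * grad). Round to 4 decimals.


Step 1: H is diagonal, so H^(-1) * g = [-1.4802, -0.2966].
Step 2: g^T H^(-1) g = sum_i g_i^2 / H_ii
  = (-7.4009)^2/5 + (-3.5588)^2/12
  = 10.9547 + 1.0554 = 12.0101
Step 3: Objective decrease = 0.5 * g^T H^(-1) g = 6.005


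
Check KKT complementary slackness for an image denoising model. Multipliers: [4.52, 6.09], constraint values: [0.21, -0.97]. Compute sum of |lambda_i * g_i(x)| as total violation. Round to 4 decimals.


KKT complementary slackness check:
lambda_1 * g_1 = 4.52 * 0.21 = 0.9492
lambda_2 * g_2 = 6.09 * -0.97 = -5.9073
Total violation = 0.9492 + 5.9073 = 6.8565


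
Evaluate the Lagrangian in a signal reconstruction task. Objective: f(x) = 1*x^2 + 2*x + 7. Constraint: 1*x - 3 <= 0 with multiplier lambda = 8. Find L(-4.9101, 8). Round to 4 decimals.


Step 1: Evaluate f(x).
f(-4.9101) = 1*(-4.9101)^2 + 2*(-4.9101) + 7 = 21.2889
Step 2: Evaluate g(x).
g(-4.9101) = 1*-4.9101 - 3 = -7.9101
Step 3: Compute Lagrangian.
L = 21.2889 + 8*-7.9101 = -41.9919


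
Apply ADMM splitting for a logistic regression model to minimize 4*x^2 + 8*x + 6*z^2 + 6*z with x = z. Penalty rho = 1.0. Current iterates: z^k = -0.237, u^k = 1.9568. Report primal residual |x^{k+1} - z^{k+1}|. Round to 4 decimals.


ADMM iteration with rho = 1.0, z^k = -0.237, u^k = 1.9568
Step 1: x-update.
Minimize 4*x^2 + 8*x + (1.0/2)*(x + 0.237 + 1.9568)^2
FOC: (2*4 + 1.0)*x = -8 + 1.0*(-0.237 - 1.9568)
x^{k+1} = -1.1326
Step 2: z-update.
Minimize 6*z^2 + 6*z + (1.0/2)*(-1.1326 - z + 1.9568)^2
FOC: (2*6 + 1.0)*z = -6 + 1.0*(-1.1326 + 1.9568)
z^{k+1} = -0.3981
Step 3: u-update.
u^{k+1} = 1.9568 - 1.1326 + 0.3981 = 1.2223
Step 4: Primal residual = |-1.1326 + 0.3981| = 0.7345


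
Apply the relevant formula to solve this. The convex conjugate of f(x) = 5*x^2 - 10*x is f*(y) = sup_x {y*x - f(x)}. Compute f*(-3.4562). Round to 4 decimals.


f*(y) = sup_x {y*x - a*x^2 - b*x} = sup_x {(y-b)*x - a*x^2}
FOC: (y - b) - 2a*x = 0 => x* = (y - b)/(2a)
x* = (-3.4562 + 10)/(2*5) = 0.6544
f*(-3.4562) = (y-b)^2/(4a) = (-3.4562 + 10)^2/(4*5)
= 42.8213/20 = 2.1411


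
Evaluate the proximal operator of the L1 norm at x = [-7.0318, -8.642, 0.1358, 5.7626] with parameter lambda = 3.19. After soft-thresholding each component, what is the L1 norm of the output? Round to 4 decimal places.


Soft-thresholding with lambda = 3.19:
prox(-7.0318) = sign(-7.0318)*max(|-7.0318| - 3.19, 0) = -3.8418
prox(-8.642) = sign(-8.642)*max(|-8.642| - 3.19, 0) = -5.452
prox(0.1358) = sign(0.1358)*max(|0.1358| - 3.19, 0) = 0.0
prox(5.7626) = sign(5.7626)*max(|5.7626| - 3.19, 0) = 2.5726
prox(x) = [-3.8418, -5.452, 0.0, 2.5726]
||prox(x)||_1 = 3.8418 + 5.452 + 0.0 + 2.5726 = 11.8664


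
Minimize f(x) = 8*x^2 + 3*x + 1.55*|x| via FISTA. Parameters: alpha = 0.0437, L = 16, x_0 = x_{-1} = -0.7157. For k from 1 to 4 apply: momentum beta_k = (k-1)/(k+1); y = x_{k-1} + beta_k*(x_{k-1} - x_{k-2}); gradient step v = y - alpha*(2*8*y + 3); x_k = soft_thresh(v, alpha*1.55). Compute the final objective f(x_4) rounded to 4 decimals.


FISTA on f(x) = 8*x^2 + 3*x + 1.55*|x|
L = 16, alpha = 0.0437
Iteration 1: beta = 0.0, y = -0.7157 + 0.0*(-0.7157 + 0.7157) = -0.7157
  grad(y) = -8.4512, v = y - alpha*grad = -0.3464
  prox(v) = soft_thresh(-0.3464, 0.0677) = -0.2786
Iteration 2: beta = 0.3333, y = -0.2786 + 0.3333*(-0.2786 + 0.7157) = -0.133
  grad(y) = 0.8726, v = y - alpha*grad = -0.1711
  prox(v) = soft_thresh(-0.1711, 0.0677) = -0.1034
Iteration 3: beta = 0.5, y = -0.1034 + 0.5*(-0.1034 + 0.2786) = -0.0157
  grad(y) = 2.7485, v = y - alpha*grad = -0.1358
  prox(v) = soft_thresh(-0.1358, 0.0677) = -0.0681
Iteration 4: beta = 0.6, y = -0.0681 + 0.6*(-0.0681 + 0.1034) = -0.0469
  grad(y) = 2.2491, v = y - alpha*grad = -0.1452
  prox(v) = soft_thresh(-0.1452, 0.0677) = -0.0775
f(x_4) = 8*(-0.0775)^2 + 3*(-0.0775) + 1.55*|-0.0775| = -0.0643


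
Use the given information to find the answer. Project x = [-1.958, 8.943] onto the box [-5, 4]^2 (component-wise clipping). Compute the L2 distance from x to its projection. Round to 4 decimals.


Project each component onto [-5, 4].
clip(-1.958) = -1.958, clip(8.943) = 4.0
Projection = [-1.958, 4.0]
Squared diffs: [0.0, 24.4332]
Distance = sqrt(24.4332) = 4.943


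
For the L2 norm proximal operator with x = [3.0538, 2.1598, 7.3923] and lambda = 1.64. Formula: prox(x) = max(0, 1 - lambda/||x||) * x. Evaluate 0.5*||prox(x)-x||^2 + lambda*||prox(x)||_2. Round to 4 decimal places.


Step 1: Compute ||x||.
||x|| = 8.2847
Step 2: Compute scaling factor.
scale = max(0, 1 - 1.64/8.2847) = 0.802
Step 3: prox(x) = [2.4493, 1.7323, 5.929]
||prox(x)|| = 6.6447
Step 4: Proximal objective.
0.5*||prox-x||^2 = 1.3448
lambda*||prox|| = 10.8973
Total = 12.2421


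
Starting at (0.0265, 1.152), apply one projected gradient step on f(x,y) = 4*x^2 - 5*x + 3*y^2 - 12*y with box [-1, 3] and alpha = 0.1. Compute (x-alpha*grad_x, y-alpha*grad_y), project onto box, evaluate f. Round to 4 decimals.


Step 1: Compute gradient at (0.0265, 1.152).
grad_x = 2*4*0.0265 - 5 = -4.788
grad_y = 2*3*1.152 - 12 = -5.088
Step 2: Gradient step.
x_raw = 0.0265 - 0.1*-4.788 = 0.5053
y_raw = 1.152 - 0.1*-5.088 = 1.6608
Step 3: Project onto [-1, 3].
x_proj = clip(0.5053) = 0.5053
y_proj = clip(1.6608) = 1.6608
Step 4: Evaluate f.
f(0.5053, 1.6608) = -13.16


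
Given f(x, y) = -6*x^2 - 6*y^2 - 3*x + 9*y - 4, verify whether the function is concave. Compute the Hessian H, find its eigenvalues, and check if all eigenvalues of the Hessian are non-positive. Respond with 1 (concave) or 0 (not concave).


The Hessian of f(x,y) = -6*x^2 - 6*y^2 - 3*x + 9*y - 4 is:
H = [[-12, 0], [0, -12]]
Trace = -12 - 12 = -24
Determinant = -12*-12 - (0)^2 = 144
Discriminant = (-24)^2 - 4*144 = 0.0
Eigenvalues: lambda_1 = -12.0, lambda_2 = -12.0
The function is concave.

1


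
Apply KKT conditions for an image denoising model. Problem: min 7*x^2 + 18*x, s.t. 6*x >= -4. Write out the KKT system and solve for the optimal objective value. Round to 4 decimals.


Step 1: Try lambda = 0 (constraint inactive).
x_unc = -18/(2*7) = -1.2857
Check: 6*-1.2857 = -7.7142 < -4 -- violated!
Step 2: Constraint must be active: 6*x = -4
x* = -4/6 = -2/3 = -0.6667 (rounded; the exact value -2/3 is used below)
lambda = (2*7*(-2/3) + 18)/6 = 1.4444
Step 3: Compute optimal value.
f(x*) = 7*(-2/3)^2 + 18*(-2/3) = -8.8889


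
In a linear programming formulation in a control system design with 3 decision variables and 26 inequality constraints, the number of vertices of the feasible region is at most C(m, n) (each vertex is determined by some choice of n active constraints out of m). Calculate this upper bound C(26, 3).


Each vertex corresponds to some choice of n active constraints out of m, so the number of vertices is at most C(m, n) = m! / (n!(m-n)!).
m = 26, n = 3
Numerator: 26 * 25 * 24
Denominator: 3! = 6
C(26, 3) = 2600


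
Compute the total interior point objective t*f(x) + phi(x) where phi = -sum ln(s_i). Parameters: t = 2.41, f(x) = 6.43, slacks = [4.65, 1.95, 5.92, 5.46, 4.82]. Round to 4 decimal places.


Step 1: Compute log-barrier.
ln values: [1.5369, 0.6678, 1.7783, 1.6974, 1.5728]
phi = -(1.5369 + 0.6678 + 1.7783 + 1.6974 + 1.5728) = -7.2533
Step 2: Compute augmented objective.
t*f(x) = 2.41*6.43 = 15.4963
Total = 15.4963 - 7.2533 = 8.243


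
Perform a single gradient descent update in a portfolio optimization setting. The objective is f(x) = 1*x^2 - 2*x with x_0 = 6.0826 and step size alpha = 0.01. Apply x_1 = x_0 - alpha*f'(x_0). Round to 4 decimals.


We compute the gradient at x_0 and apply the update.
f'(x) = 2*x - 2
f'(6.0826) = 2*6.0826 - 2 = 10.1652
x_1 = 6.0826 - 0.01*10.1652 = 5.9809


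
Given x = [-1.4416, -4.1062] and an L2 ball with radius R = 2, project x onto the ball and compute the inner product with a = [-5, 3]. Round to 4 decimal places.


Step 1: Compute ||x|| (intermediates to 6 decimals).
||x|| = sqrt((-1.4416)^2 + (-4.1062)^2) = 4.351906
Step 2: Project.
Since ||x|| > R, scale = R/||x|| = 2/4.351906 = 0.459569, proj(x) = scale * x
proj(x) = [-0.662515, -1.887082]
Step 3: Dot product.
a^T * proj(x) = -5*(-0.662515) + 3*(-1.887082) = -2.3487


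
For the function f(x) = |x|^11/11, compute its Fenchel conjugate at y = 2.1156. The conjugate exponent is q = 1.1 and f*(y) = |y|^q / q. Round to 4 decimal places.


The conjugate exponent q satisfies 1/p + 1/q = 1.
p = 11, so q = 11/(11 - 1) = 1.1
|y|^q = 2.1156^1.1 = 2.2802
f*(2.1156) = 2.2802 / 1.1 = 2.0729


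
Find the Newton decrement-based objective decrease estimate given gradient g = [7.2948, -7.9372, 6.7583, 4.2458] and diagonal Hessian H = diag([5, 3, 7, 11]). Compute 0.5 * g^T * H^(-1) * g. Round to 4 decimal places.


Step 1: H is diagonal, so H^(-1) * g = [1.459, -2.6457, 0.9655, 0.386].
Step 2: g^T H^(-1) g = sum_i g_i^2 / H_ii
  = (7.2948)^2/5 + (-7.9372)^2/3 + (6.7583)^2/7 + (4.2458)^2/11
  = 10.6428 + 20.9997 + 6.5249 + 1.6388 = 39.8063
Step 3: Objective decrease = 0.5 * g^T H^(-1) g = 19.9031


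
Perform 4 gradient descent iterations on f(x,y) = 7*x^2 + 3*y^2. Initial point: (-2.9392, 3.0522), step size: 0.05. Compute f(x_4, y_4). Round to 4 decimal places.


Gradient descent on f(x,y) = 7*x^2 + 3*y^2.
Starting point: (-2.9392, 3.0522), alpha = 0.05
Step 1: grad_x = 2*7*-2.9392 = -41.1488, grad_y = 2*3*3.0522 = 18.3132
  x_1 = -2.9392 - 0.05*-41.1488 = -0.8818
  y_1 = 3.0522 - 0.05*18.3132 = 2.1365
Step 2: grad_x = 2*7*-0.8818 = -12.3446, grad_y = 2*3*2.1365 = 12.8192
  x_2 = -0.8818 - 0.05*-12.3446 = -0.2645
  y_2 = 2.1365 - 0.05*12.8192 = 1.4956
Step 3: grad_x = 2*7*-0.2645 = -3.7034, grad_y = 2*3*1.4956 = 8.9735
  x_3 = -0.2645 - 0.05*-3.7034 = -0.0794
  y_3 = 1.4956 - 0.05*8.9735 = 1.0469
Step 4: grad_x = 2*7*-0.0794 = -1.111, grad_y = 2*3*1.0469 = 6.2814
  x_4 = -0.0794 - 0.05*-1.111 = -0.0238
  y_4 = 1.0469 - 0.05*6.2814 = 0.7328
f(-0.0238, 0.7328) = 7*(-0.0238)^2 + 3*0.7328^2 = 1.6151


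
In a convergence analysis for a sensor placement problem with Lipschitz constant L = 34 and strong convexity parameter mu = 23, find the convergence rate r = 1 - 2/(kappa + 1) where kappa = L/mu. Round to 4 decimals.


Step 1: Compute the condition number.
kappa = L/mu = 34/23 = 1.4783
Step 2: Compute the convergence rate.
r = 1 - 2/(kappa + 1) = 1 - 2*mu/(L + mu) = (L - mu)/(L + mu) = 11/57 = 0.193


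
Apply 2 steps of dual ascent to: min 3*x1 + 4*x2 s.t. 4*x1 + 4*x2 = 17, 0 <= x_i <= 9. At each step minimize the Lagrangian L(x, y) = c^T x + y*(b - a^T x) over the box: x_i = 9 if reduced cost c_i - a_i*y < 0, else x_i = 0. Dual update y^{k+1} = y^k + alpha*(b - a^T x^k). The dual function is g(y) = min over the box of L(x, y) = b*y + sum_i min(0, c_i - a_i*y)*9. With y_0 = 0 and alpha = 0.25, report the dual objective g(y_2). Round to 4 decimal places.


Dual ascent for LP: min 3*x1 + 4*x2, 4*x1 + 4*x2 = 17, 0 <= x_i <= 9
Step 1: y^k = 0.0, reduced costs: (3.0, 4.0)
  x^k = (0.0, 0.0), subgradient = b - a^T x = 17.0
  y^{k+1} = 0.0 + 0.25*17.0 = 4.25
Step 2: y^k = 4.25, reduced costs: (-14.0, -13.0)
  x^k = (9.0, 9.0), subgradient = b - a^T x = -55.0
  y^{k+1} = 4.25 + 0.25*-55.0 = -9.5
Dual objective at y_2 = -9.5: reduced costs (41.0, 42.0), box minimizer x = (0.0, 0.0)
g(y_2) = b*y + (c1 - a1*y)*x1 + (c2 - a2*y)*x2 = 17*(-9.5) + 41.0*0.0 + 42.0*0.0 = -161.5 + 0.0 + 0.0 = -161.5


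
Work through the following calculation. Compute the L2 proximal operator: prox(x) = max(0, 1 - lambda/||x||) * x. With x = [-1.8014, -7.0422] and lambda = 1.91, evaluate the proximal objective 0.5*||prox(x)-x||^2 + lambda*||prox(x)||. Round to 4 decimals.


Step 1: Compute ||x||.
||x|| = 7.2689
Step 2: Compute scaling factor.
scale = max(0, 1 - 1.91/7.2689) = 0.7372
Step 3: prox(x) = [-1.3281, -5.1918]
||prox(x)|| = 5.3589
Step 4: Proximal objective.
0.5*||prox-x||^2 = 1.8241
lambda*||prox|| = 10.2355
Total = 12.0596


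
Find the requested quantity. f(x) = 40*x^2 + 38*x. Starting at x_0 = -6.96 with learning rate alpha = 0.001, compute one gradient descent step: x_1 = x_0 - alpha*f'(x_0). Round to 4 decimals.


We compute the gradient at x_0 and apply the update.
f'(x) = 80*x + 38
f'(-6.96) = 80*-6.96 + 38 = -518.8
x_1 = -6.96 - 0.001*-518.8 = -6.4412


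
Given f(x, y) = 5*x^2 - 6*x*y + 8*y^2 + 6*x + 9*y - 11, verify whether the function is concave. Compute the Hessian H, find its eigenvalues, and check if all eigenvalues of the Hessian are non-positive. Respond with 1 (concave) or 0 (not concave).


The Hessian of f(x,y) = 5*x^2 - 6*x*y + 8*y^2 + 6*x + 9*y - 11 is:
H = [[10, -6], [-6, 16]]
Trace = 10 + 16 = 26
Determinant = 10*16 - (-6)^2 = 124
Discriminant = (26)^2 - 4*124 = 180.0
Eigenvalues: lambda_1 = 6.2918, lambda_2 = 19.7082
The function is not concave.

0


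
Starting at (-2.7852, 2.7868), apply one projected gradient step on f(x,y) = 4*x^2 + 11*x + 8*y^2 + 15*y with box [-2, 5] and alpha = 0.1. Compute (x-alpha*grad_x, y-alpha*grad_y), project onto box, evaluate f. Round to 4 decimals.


Step 1: Compute gradient at (-2.7852, 2.7868).
grad_x = 2*4*-2.7852 + 11 = -11.2816
grad_y = 2*8*2.7868 + 15 = 59.5888
Step 2: Gradient step.
x_raw = -2.7852 - 0.1*-11.2816 = -1.657
y_raw = 2.7868 - 0.1*59.5888 = -3.1721
Step 3: Project onto [-2, 5].
x_proj = clip(-1.657) = -1.657
y_proj = clip(-3.1721) = -2.0
Step 4: Evaluate f.
f(-1.657, -2.0) = -5.2443


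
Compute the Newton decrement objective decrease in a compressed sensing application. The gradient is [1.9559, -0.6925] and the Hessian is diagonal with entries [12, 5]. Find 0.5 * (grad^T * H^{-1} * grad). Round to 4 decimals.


Step 1: H is diagonal, so H^(-1) * g = [0.163, -0.1385].
Step 2: g^T H^(-1) g = sum_i g_i^2 / H_ii
  = (1.9559)^2/12 + (-0.6925)^2/5
  = 0.3188 + 0.0959 = 0.4147
Step 3: Objective decrease = 0.5 * g^T H^(-1) g = 0.2074


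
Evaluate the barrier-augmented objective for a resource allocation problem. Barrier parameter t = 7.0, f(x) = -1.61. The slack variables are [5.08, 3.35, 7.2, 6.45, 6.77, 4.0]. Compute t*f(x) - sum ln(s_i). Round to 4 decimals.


Step 1: Compute log-barrier.
ln values: [1.6253, 1.209, 1.9741, 1.8641, 1.9125, 1.3863]
phi = -(1.6253 + 1.209 + 1.9741 + 1.8641 + 1.9125 + 1.3863) = -9.9712
Step 2: Compute augmented objective.
t*f(x) = 7.0*-1.61 = -11.27
Total = -11.27 - 9.9712 = -21.2412


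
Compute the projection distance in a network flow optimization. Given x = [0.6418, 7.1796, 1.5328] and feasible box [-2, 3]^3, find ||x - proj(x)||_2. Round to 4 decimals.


Project each component onto [-2, 3].
clip(0.6418) = 0.6418, clip(7.1796) = 3.0, clip(1.5328) = 1.5328
Projection = [0.6418, 3.0, 1.5328]
Squared diffs: [0.0, 17.4691, 0.0]
Distance = sqrt(17.4691) = 4.1796


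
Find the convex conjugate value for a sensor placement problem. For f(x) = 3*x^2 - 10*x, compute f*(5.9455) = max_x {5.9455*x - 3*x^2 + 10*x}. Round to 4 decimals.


f*(y) = sup_x {y*x - a*x^2 - b*x} = sup_x {(y-b)*x - a*x^2}
FOC: (y - b) - 2a*x = 0 => x* = (y - b)/(2a)
x* = (5.9455 + 10)/(2*3) = 2.6576
f*(5.9455) = (y-b)^2/(4a) = (5.9455 + 10)^2/(4*3)
= 254.259/12 = 21.1882


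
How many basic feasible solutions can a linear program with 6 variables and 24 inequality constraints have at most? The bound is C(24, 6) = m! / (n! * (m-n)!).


Each vertex corresponds to some choice of n active constraints out of m, so the number of vertices is at most C(m, n) = m! / (n!(m-n)!).
m = 24, n = 6
Numerator: 24 * 23 * 22 * 21 * 20 * 19
Denominator: 6! = 720
C(24, 6) = 134596


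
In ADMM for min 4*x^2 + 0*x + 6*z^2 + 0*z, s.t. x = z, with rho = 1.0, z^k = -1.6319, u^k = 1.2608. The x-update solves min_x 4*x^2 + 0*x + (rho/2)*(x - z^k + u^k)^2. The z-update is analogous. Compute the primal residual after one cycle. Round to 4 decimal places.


ADMM iteration with rho = 1.0, z^k = -1.6319, u^k = 1.2608
Step 1: x-update.
Minimize 4*x^2 + 0*x + (1.0/2)*(x + 1.6319 + 1.2608)^2
FOC: (2*4 + 1.0)*x = 0 + 1.0*(-1.6319 - 1.2608)
x^{k+1} = -0.3214
Step 2: z-update.
Minimize 6*z^2 + 0*z + (1.0/2)*(-0.3214 - z + 1.2608)^2
FOC: (2*6 + 1.0)*z = 0 + 1.0*(-0.3214 + 1.2608)
z^{k+1} = 0.0723
Step 3: u-update.
u^{k+1} = 1.2608 - 0.3214 - 0.0723 = 0.8671
Step 4: Primal residual = |-0.3214 - 0.0723| = 0.3937


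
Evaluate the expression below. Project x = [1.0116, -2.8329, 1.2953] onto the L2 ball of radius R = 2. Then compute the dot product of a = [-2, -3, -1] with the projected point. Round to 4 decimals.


Step 1: Compute ||x|| (intermediates to 6 decimals).
||x|| = sqrt(1.0116^2 + (-2.8329)^2 + 1.2953^2) = 3.275127
Step 2: Project.
Since ||x|| > R, scale = R/||x|| = 2/3.275127 = 0.610663, proj(x) = scale * x
proj(x) = [0.617747, -1.729947, 0.790992]
Step 3: Dot product.
a^T * proj(x) = -2*0.617747 - 3*(-1.729947) - 1*0.790992 = 3.1634


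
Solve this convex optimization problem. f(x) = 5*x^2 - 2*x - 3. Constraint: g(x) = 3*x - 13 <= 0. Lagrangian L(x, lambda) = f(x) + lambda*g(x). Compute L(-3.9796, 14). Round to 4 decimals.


Step 1: Evaluate f(x).
f(-3.9796) = 5*(-3.9796)^2 - 2*(-3.9796) - 3 = 84.1453
Step 2: Evaluate g(x).
g(-3.9796) = 3*-3.9796 - 13 = -24.9388
Step 3: Compute Lagrangian.
L = 84.1453 + 14*-24.9388 = -264.9979


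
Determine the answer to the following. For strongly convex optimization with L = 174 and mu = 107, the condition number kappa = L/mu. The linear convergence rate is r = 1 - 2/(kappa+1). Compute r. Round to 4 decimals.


Step 1: Compute the condition number.
kappa = L/mu = 174/107 = 1.6262
Step 2: Compute the convergence rate.
r = 1 - 2/(kappa + 1) = 1 - 2*mu/(L + mu) = (L - mu)/(L + mu) = 67/281 = 0.2384


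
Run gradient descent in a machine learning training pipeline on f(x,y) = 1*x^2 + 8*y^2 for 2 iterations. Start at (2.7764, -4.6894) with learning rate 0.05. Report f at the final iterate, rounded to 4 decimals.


Gradient descent on f(x,y) = 1*x^2 + 8*y^2.
Starting point: (2.7764, -4.6894), alpha = 0.05
Step 1: grad_x = 2*1*2.7764 = 5.5528, grad_y = 2*8*-4.6894 = -75.0304
  x_1 = 2.7764 - 0.05*5.5528 = 2.4988
  y_1 = -4.6894 - 0.05*-75.0304 = -0.9379
Step 2: grad_x = 2*1*2.4988 = 4.9975, grad_y = 2*8*-0.9379 = -15.0061
  x_2 = 2.4988 - 0.05*4.9975 = 2.2489
  y_2 = -0.9379 - 0.05*-15.0061 = -0.1876
f(2.2489, -0.1876) = 1*2.2489^2 + 8*(-0.1876)^2 = 5.339


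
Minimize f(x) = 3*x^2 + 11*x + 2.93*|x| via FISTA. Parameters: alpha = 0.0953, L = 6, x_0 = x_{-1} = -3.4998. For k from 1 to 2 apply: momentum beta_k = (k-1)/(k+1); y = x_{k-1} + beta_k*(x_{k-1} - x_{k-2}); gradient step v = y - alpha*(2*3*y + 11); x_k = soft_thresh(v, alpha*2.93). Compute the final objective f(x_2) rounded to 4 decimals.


FISTA on f(x) = 3*x^2 + 11*x + 2.93*|x|
L = 6, alpha = 0.0953
Iteration 1: beta = 0.0, y = -3.4998 + 0.0*(-3.4998 + 3.4998) = -3.4998
  grad(y) = -9.9988, v = y - alpha*grad = -2.5469
  prox(v) = soft_thresh(-2.5469, 0.2792) = -2.2677
Iteration 2: beta = 0.3333, y = -2.2677 + 0.3333*(-2.2677 + 3.4998) = -1.857
  grad(y) = -0.1419, v = y - alpha*grad = -1.8435
  prox(v) = soft_thresh(-1.8435, 0.2792) = -1.5642
f(x_2) = 3*(-1.5642)^2 + 11*(-1.5642) + 2.93*|-1.5642| = -5.2829


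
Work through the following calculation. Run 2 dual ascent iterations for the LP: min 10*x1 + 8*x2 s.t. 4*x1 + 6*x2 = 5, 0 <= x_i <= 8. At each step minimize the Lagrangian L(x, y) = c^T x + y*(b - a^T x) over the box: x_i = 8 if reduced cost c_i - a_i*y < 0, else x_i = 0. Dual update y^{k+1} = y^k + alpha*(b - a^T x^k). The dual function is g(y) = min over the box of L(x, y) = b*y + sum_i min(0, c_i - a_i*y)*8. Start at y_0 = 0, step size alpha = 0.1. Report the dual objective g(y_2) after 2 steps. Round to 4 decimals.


Dual ascent for LP: min 10*x1 + 8*x2, 4*x1 + 6*x2 = 5, 0 <= x_i <= 8
Step 1: y^k = 0.0, reduced costs: (10.0, 8.0)
  x^k = (0.0, 0.0), subgradient = b - a^T x = 5.0
  y^{k+1} = 0.0 + 0.1*5.0 = 0.5
Step 2: y^k = 0.5, reduced costs: (8.0, 5.0)
  x^k = (0.0, 0.0), subgradient = b - a^T x = 5.0
  y^{k+1} = 0.5 + 0.1*5.0 = 1.0
Dual objective at y_2 = 1.0: reduced costs (6.0, 2.0), box minimizer x = (0.0, 0.0)
g(y_2) = b*y + (c1 - a1*y)*x1 + (c2 - a2*y)*x2 = 5*1.0 + 6.0*0.0 + 2.0*0.0 = 5.0 + 0.0 + 0.0 = 5.0


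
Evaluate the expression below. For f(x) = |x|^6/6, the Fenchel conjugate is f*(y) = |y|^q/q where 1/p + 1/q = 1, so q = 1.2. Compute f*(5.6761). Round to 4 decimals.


The conjugate exponent q satisfies 1/p + 1/q = 1.
p = 6, so q = 6/(6 - 1) = 1.2
|y|^q = 5.6761^1.2 = 8.0327
f*(5.6761) = 8.0327 / 1.2 = 6.6939


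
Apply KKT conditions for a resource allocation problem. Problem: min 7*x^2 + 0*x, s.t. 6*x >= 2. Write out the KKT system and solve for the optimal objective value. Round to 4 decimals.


Step 1: Try lambda = 0 (constraint inactive).
x_unc = 0/(2*7) = 0.0
Check: 6*0.0 = 0.0 < 2 -- violated!
Step 2: Constraint must be active: 6*x = 2
x* = 2/6 = 1/3 = 0.3333 (rounded; the exact value 1/3 is used below)
lambda = (2*7*(1/3) + 0)/6 = 0.7778
Step 3: Compute optimal value.
f(x*) = 7*(1/3)^2 + 0*(1/3) = 0.7778


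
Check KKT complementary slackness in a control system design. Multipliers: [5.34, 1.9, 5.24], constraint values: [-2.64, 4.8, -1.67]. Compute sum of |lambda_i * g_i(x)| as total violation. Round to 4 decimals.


KKT complementary slackness check:
lambda_1 * g_1 = 5.34 * -2.64 = -14.0976
lambda_2 * g_2 = 1.9 * 4.8 = 9.12
lambda_3 * g_3 = 5.24 * -1.67 = -8.7508
Total violation = 14.0976 + 9.12 + 8.7508 = 31.9684


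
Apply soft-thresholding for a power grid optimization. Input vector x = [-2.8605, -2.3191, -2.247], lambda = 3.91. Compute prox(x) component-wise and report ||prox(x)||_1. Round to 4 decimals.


Soft-thresholding with lambda = 3.91:
prox(-2.8605) = sign(-2.8605)*max(|-2.8605| - 3.91, 0) = 0.0
prox(-2.3191) = sign(-2.3191)*max(|-2.3191| - 3.91, 0) = 0.0
prox(-2.247) = sign(-2.247)*max(|-2.247| - 3.91, 0) = 0.0
prox(x) = [0.0, 0.0, 0.0]
||prox(x)||_1 = 0.0 + 0.0 + 0.0 = 0.0


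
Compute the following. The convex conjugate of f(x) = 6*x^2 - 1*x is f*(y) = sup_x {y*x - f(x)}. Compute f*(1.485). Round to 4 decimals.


f*(y) = sup_x {y*x - a*x^2 - b*x} = sup_x {(y-b)*x - a*x^2}
FOC: (y - b) - 2a*x = 0 => x* = (y - b)/(2a)
x* = (1.485 + 1)/(2*6) = 0.2071
f*(1.485) = (y-b)^2/(4a) = (1.485 + 1)^2/(4*6)
= 6.1752/24 = 0.2573


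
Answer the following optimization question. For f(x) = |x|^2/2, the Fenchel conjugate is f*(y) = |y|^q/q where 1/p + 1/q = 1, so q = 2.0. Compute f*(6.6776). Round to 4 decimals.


The conjugate exponent q satisfies 1/p + 1/q = 1.
p = 2, so q = 2/(2 - 1) = 2.0
|y|^q = 6.6776^2.0 = 44.5903
f*(6.6776) = 44.5903 / 2.0 = 22.2952


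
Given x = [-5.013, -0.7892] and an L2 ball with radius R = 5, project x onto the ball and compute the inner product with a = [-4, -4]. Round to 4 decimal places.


Step 1: Compute ||x|| (intermediates to 6 decimals).
||x|| = sqrt((-5.013)^2 + (-0.7892)^2) = 5.074742
Step 2: Project.
Since ||x|| > R, scale = R/||x|| = 5/5.074742 = 0.985272, proj(x) = scale * x
proj(x) = [-4.939169, -0.777577]
Step 3: Dot product.
a^T * proj(x) = -4*(-4.939169) - 4*(-0.777577) = 22.867


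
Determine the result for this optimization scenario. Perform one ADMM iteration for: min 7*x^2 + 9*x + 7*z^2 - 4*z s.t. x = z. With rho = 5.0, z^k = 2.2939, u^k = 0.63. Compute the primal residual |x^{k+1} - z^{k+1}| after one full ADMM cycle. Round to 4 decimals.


ADMM iteration with rho = 5.0, z^k = 2.2939, u^k = 0.63
Step 1: x-update.
Minimize 7*x^2 + 9*x + (5.0/2)*(x - 2.2939 + 0.63)^2
FOC: (2*7 + 5.0)*x = -9 + 5.0*(2.2939 - 0.63)
x^{k+1} = -0.0358
Step 2: z-update.
Minimize 7*z^2 - 4*z + (5.0/2)*(-0.0358 - z + 0.63)^2
FOC: (2*7 + 5.0)*z = 4 + 5.0*(-0.0358 + 0.63)
z^{k+1} = 0.3669
Step 3: u-update.
u^{k+1} = 0.63 - 0.0358 - 0.3669 = 0.2273
Step 4: Primal residual = |-0.0358 - 0.3669| = 0.4027


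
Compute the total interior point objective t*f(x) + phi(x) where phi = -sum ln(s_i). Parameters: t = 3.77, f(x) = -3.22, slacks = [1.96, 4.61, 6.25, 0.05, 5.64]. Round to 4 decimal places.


Step 1: Compute log-barrier.
ln values: [0.6729, 1.5282, 1.8326, -2.9957, 1.7299]
phi = -(0.6729 + 1.5282 + 1.8326 - 2.9957 + 1.7299) = -2.7679
Step 2: Compute augmented objective.
t*f(x) = 3.77*-3.22 = -12.1394
Total = -12.1394 - 2.7679 = -14.9073


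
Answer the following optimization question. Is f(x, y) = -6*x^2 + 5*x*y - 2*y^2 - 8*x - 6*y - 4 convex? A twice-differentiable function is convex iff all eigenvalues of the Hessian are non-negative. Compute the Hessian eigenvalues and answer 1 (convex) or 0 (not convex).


The Hessian of f(x,y) = -6*x^2 + 5*x*y - 2*y^2 - 8*x - 6*y - 4 is:
H = [[-12, 5], [5, -4]]
Trace = -12 - 4 = -16
Determinant = -12*-4 - (5)^2 = 23
Discriminant = (-16)^2 - 4*23 = 164.0
Eigenvalues: lambda_1 = -14.4031, lambda_2 = -1.5969
The function is not convex.

0


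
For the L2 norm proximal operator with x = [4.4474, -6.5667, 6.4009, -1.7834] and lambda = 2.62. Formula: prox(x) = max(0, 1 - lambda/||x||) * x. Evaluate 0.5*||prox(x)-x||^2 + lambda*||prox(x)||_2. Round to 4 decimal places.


Step 1: Compute ||x||.
||x|| = 10.3466
Step 2: Compute scaling factor.
scale = max(0, 1 - 2.62/10.3466) = 0.7468
Step 3: prox(x) = [3.3212, -4.9039, 4.78, -1.3318]
||prox(x)|| = 7.7266
Step 4: Proximal objective.
0.5*||prox-x||^2 = 3.4322
lambda*||prox|| = 20.2437
Total = 23.676


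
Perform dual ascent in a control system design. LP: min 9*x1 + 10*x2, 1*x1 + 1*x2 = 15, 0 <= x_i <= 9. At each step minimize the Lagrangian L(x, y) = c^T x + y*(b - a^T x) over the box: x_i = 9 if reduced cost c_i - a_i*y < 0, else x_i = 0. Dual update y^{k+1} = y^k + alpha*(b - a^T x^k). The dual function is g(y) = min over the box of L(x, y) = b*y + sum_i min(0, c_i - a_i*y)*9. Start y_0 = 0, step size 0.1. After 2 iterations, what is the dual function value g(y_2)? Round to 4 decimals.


Dual ascent for LP: min 9*x1 + 10*x2, 1*x1 + 1*x2 = 15, 0 <= x_i <= 9
Step 1: y^k = 0.0, reduced costs: (9.0, 10.0)
  x^k = (0.0, 0.0), subgradient = b - a^T x = 15.0
  y^{k+1} = 0.0 + 0.1*15.0 = 1.5
Step 2: y^k = 1.5, reduced costs: (7.5, 8.5)
  x^k = (0.0, 0.0), subgradient = b - a^T x = 15.0
  y^{k+1} = 1.5 + 0.1*15.0 = 3.0
Dual objective at y_2 = 3.0: reduced costs (6.0, 7.0), box minimizer x = (0.0, 0.0)
g(y_2) = b*y + (c1 - a1*y)*x1 + (c2 - a2*y)*x2 = 15*3.0 + 6.0*0.0 + 7.0*0.0 = 45.0 + 0.0 + 0.0 = 45.0


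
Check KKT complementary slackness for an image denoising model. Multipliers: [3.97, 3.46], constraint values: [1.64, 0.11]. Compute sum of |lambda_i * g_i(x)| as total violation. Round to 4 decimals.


KKT complementary slackness check:
lambda_1 * g_1 = 3.97 * 1.64 = 6.5108
lambda_2 * g_2 = 3.46 * 0.11 = 0.3806
Total violation = 6.5108 + 0.3806 = 6.8914


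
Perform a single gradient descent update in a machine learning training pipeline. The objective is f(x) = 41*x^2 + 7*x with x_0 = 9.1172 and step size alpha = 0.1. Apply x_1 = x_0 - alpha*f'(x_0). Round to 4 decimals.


We compute the gradient at x_0 and apply the update.
f'(x) = 82*x + 7
f'(9.1172) = 82*9.1172 + 7 = 754.6104
x_1 = 9.1172 - 0.1*754.6104 = -66.3438


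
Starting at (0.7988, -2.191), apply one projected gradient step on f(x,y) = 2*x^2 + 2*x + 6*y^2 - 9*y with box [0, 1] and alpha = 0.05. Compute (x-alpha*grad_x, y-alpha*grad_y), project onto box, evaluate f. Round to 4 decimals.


Step 1: Compute gradient at (0.7988, -2.191).
grad_x = 2*2*0.7988 + 2 = 5.1952
grad_y = 2*6*-2.191 - 9 = -35.292
Step 2: Gradient step.
x_raw = 0.7988 - 0.05*5.1952 = 0.539
y_raw = -2.191 - 0.05*-35.292 = -0.4264
Step 3: Project onto [0, 1].
x_proj = clip(0.539) = 0.539
y_proj = clip(-0.4264) = 0.0
Step 4: Evaluate f.
f(0.539, 0.0) = 1.6592


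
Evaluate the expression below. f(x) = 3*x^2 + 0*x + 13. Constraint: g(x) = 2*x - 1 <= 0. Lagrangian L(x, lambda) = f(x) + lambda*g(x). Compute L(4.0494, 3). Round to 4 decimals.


Step 1: Evaluate f(x).
f(4.0494) = 3*4.0494^2 + 0*4.0494 + 13 = 62.1929
Step 2: Evaluate g(x).
g(4.0494) = 2*4.0494 - 1 = 7.0988
Step 3: Compute Lagrangian.
L = 62.1929 + 3*7.0988 = 83.4893


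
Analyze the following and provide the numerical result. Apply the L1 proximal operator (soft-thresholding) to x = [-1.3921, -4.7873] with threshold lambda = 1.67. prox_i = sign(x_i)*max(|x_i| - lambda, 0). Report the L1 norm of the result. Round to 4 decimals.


Soft-thresholding with lambda = 1.67:
prox(-1.3921) = sign(-1.3921)*max(|-1.3921| - 1.67, 0) = 0.0
prox(-4.7873) = sign(-4.7873)*max(|-4.7873| - 1.67, 0) = -3.1173
prox(x) = [0.0, -3.1173]
||prox(x)||_1 = 0.0 + 3.1173 = 3.1173


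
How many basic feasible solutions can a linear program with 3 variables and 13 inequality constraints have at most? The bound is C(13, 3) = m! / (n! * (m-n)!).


Each vertex corresponds to some choice of n active constraints out of m, so the number of vertices is at most C(m, n) = m! / (n!(m-n)!).
m = 13, n = 3
Numerator: 13 * 12 * 11
Denominator: 3! = 6
C(13, 3) = 286


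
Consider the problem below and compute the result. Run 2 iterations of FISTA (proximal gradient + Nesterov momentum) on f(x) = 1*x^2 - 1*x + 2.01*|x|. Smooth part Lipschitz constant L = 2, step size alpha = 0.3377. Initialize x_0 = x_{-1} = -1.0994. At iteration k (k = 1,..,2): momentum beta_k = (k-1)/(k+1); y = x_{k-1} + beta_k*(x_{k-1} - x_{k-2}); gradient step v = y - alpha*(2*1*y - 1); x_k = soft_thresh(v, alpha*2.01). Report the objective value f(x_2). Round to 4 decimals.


FISTA on f(x) = 1*x^2 - 1*x + 2.01*|x|
L = 2, alpha = 0.3377
Iteration 1: beta = 0.0, y = -1.0994 + 0.0*(-1.0994 + 1.0994) = -1.0994
  grad(y) = -3.1988, v = y - alpha*grad = -0.0192
  prox(v) = soft_thresh(-0.0192, 0.6788) = 0.0
Iteration 2: beta = 0.3333, y = 0.0 + 0.3333*(0.0 + 1.0994) = 0.3665
  grad(y) = -0.2671, v = y - alpha*grad = 0.4567
  prox(v) = soft_thresh(0.4567, 0.6788) = 0.0
f(x_2) = 1*0.0^2 - 1*0.0 + 2.01*|0.0| = 0.0


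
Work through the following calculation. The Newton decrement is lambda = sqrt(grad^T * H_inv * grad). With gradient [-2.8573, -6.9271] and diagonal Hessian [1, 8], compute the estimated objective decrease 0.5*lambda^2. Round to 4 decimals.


Step 1: H is diagonal, so H^(-1) * g = [-2.8573, -0.8659].
Step 2: g^T H^(-1) g = sum_i g_i^2 / H_ii
  = (-2.8573)^2/1 + (-6.9271)^2/8
  = 8.1642 + 5.9981 = 14.1623
Step 3: Objective decrease = 0.5 * g^T H^(-1) g = 7.0811


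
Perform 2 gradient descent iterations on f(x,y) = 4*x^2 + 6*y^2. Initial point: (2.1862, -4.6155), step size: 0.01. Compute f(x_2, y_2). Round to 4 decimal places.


Gradient descent on f(x,y) = 4*x^2 + 6*y^2.
Starting point: (2.1862, -4.6155), alpha = 0.01
Step 1: grad_x = 2*4*2.1862 = 17.4896, grad_y = 2*6*-4.6155 = -55.386
  x_1 = 2.1862 - 0.01*17.4896 = 2.0113
  y_1 = -4.6155 - 0.01*-55.386 = -4.0616
Step 2: grad_x = 2*4*2.0113 = 16.0904, grad_y = 2*6*-4.0616 = -48.7397
  x_2 = 2.0113 - 0.01*16.0904 = 1.8504
  y_2 = -4.0616 - 0.01*-48.7397 = -3.5742
f(1.8504, -3.5742) = 4*1.8504^2 + 6*(-3.5742)^2 = 90.3472


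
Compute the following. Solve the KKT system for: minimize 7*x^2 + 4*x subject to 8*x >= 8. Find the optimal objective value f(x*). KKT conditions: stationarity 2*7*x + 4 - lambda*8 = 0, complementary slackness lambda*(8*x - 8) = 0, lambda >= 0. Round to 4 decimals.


Step 1: Try lambda = 0 (constraint inactive).
x_unc = -4/(2*7) = -0.2857
Check: 8*-0.2857 = -2.2856 < 8 -- violated!
Step 2: Constraint must be active: 8*x = 8
x* = 8/8 = 1.0
lambda = (2*7*1.0 + 4)/8 = 2.25
Step 3: Compute optimal value.
f(x*) = 7*1.0^2 + 4*1.0 = 11.0


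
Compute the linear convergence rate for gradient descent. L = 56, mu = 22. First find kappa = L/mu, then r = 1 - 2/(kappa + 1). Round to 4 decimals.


Step 1: Compute the condition number.
kappa = L/mu = 56/22 = 2.5455
Step 2: Compute the convergence rate.
r = 1 - 2/(kappa + 1) = 1 - 2*mu/(L + mu) = (L - mu)/(L + mu) = 34/78 = 0.4359


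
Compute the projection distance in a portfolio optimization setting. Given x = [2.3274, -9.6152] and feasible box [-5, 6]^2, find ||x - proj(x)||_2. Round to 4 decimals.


Project each component onto [-5, 6].
clip(2.3274) = 2.3274, clip(-9.6152) = -5.0
Projection = [2.3274, -5.0]
Squared diffs: [0.0, 21.3001]
Distance = sqrt(21.3001) = 4.6152


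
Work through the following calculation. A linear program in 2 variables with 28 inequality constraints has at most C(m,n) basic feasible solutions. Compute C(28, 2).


Each vertex corresponds to some choice of n active constraints out of m, so the number of vertices is at most C(m, n) = m! / (n!(m-n)!).
m = 28, n = 2
Numerator: 28 * 27
Denominator: 2! = 2
C(28, 2) = 378


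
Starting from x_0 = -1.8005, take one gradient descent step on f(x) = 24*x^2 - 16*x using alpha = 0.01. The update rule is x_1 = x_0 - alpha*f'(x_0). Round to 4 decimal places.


We compute the gradient at x_0 and apply the update.
f'(x) = 48*x - 16
f'(-1.8005) = 48*-1.8005 - 16 = -102.424
x_1 = -1.8005 - 0.01*-102.424 = -0.7763


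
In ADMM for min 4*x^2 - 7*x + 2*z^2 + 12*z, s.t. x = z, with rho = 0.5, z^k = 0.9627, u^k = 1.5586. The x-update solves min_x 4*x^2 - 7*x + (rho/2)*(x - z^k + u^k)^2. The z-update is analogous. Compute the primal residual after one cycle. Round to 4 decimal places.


ADMM iteration with rho = 0.5, z^k = 0.9627, u^k = 1.5586
Step 1: x-update.
Minimize 4*x^2 - 7*x + (0.5/2)*(x - 0.9627 + 1.5586)^2
FOC: (2*4 + 0.5)*x = 7 + 0.5*(0.9627 - 1.5586)
x^{k+1} = 0.7885
Step 2: z-update.
Minimize 2*z^2 + 12*z + (0.5/2)*(0.7885 - z + 1.5586)^2
FOC: (2*2 + 0.5)*z = -12 + 0.5*(0.7885 + 1.5586)
z^{k+1} = -2.4059
Step 3: u-update.
u^{k+1} = 1.5586 + 0.7885 + 2.4059 = 4.753
Step 4: Primal residual = |0.7885 + 2.4059| = 3.1944


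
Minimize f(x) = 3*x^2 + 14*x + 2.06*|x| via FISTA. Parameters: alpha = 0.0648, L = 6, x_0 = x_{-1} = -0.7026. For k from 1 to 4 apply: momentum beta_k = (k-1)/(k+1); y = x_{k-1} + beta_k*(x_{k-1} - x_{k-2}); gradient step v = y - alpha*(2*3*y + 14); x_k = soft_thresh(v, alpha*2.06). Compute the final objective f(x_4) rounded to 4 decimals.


FISTA on f(x) = 3*x^2 + 14*x + 2.06*|x|
L = 6, alpha = 0.0648
Iteration 1: beta = 0.0, y = -0.7026 + 0.0*(-0.7026 + 0.7026) = -0.7026
  grad(y) = 9.7844, v = y - alpha*grad = -1.3366
  prox(v) = soft_thresh(-1.3366, 0.1335) = -1.2031
Iteration 2: beta = 0.3333, y = -1.2031 + 0.3333*(-1.2031 + 0.7026) = -1.37
  grad(y) = 5.7801, v = y - alpha*grad = -1.7445
  prox(v) = soft_thresh(-1.7445, 0.1335) = -1.611
Iteration 3: beta = 0.5, y = -1.611 + 0.5*(-1.611 + 1.2031) = -1.815
  grad(y) = 3.11, v = y - alpha*grad = -2.0165
  prox(v) = soft_thresh(-2.0165, 0.1335) = -1.883
Iteration 4: beta = 0.6, y = -1.883 + 0.6*(-1.883 + 1.611) = -2.0462
  grad(y) = 1.7226, v = y - alpha*grad = -2.1579
  prox(v) = soft_thresh(-2.1579, 0.1335) = -2.0244
f(x_4) = 3*(-2.0244)^2 + 14*(-2.0244) + 2.06*|-2.0244| = -11.8768


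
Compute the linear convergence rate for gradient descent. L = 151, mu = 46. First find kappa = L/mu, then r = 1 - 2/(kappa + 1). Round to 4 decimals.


Step 1: Compute the condition number.
kappa = L/mu = 151/46 = 3.2826
Step 2: Compute the convergence rate.
r = 1 - 2/(kappa + 1) = 1 - 2*mu/(L + mu) = (L - mu)/(L + mu) = 105/197 = 0.533


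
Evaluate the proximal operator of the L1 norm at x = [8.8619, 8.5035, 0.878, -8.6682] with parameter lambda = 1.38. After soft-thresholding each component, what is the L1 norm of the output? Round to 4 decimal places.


Soft-thresholding with lambda = 1.38:
prox(8.8619) = sign(8.8619)*max(|8.8619| - 1.38, 0) = 7.4819
prox(8.5035) = sign(8.5035)*max(|8.5035| - 1.38, 0) = 7.1235
prox(0.878) = sign(0.878)*max(|0.878| - 1.38, 0) = 0.0
prox(-8.6682) = sign(-8.6682)*max(|-8.6682| - 1.38, 0) = -7.2882
prox(x) = [7.4819, 7.1235, 0.0, -7.2882]
||prox(x)||_1 = 7.4819 + 7.1235 + 0.0 + 7.2882 = 21.8936
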